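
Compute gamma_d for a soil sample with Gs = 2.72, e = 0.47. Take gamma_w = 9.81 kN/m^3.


Result: 18.152 kN/m^3

Derivation:
Using gamma_d = Gs * gamma_w / (1 + e)
gamma_d = 2.72 * 9.81 / (1 + 0.47)
gamma_d = 2.72 * 9.81 / 1.47
gamma_d = 18.152 kN/m^3


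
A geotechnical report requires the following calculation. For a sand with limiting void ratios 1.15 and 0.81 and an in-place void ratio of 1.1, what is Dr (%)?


Using Dr = (e_max - e) / (e_max - e_min) * 100
e_max - e = 1.15 - 1.1 = 0.05
e_max - e_min = 1.15 - 0.81 = 0.34
Dr = 0.05 / 0.34 * 100
Dr = 14.71 %


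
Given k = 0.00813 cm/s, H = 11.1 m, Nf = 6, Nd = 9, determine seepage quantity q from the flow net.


Convert k to m/s for unit consistency with H:
k = 0.00813 cm/s = 0.00813 / 100 m/s = 8.13e-05 m/s
Using q = k * H * Nf / Nd
Nf / Nd = 6 / 9 = 0.6667
q = 8.13e-05 * 11.1 * 0.6667
q = 0.0006016 m^3/s per m


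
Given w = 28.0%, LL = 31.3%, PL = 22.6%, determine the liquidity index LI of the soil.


Result: 0.621

Derivation:
First compute the plasticity index:
PI = LL - PL = 31.3 - 22.6 = 8.7
Then compute the liquidity index:
LI = (w - PL) / PI
LI = (28.0 - 22.6) / 8.7
LI = 0.621


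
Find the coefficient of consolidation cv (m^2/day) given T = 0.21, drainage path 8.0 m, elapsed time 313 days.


Using cv = T * H_dr^2 / t
H_dr^2 = 8.0^2 = 64.0
cv = 0.21 * 64.0 / 313
cv = 0.04294 m^2/day


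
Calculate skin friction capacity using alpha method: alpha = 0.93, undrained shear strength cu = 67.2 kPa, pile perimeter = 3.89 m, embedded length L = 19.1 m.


Result: 4643.39 kN

Derivation:
Using Qs = alpha * cu * perimeter * L
Qs = 0.93 * 67.2 * 3.89 * 19.1
Qs = 4643.39 kN


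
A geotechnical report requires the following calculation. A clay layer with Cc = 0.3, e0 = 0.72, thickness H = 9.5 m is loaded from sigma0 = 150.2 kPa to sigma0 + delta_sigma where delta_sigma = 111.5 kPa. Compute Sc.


Using Sc = Cc * H / (1 + e0) * log10((sigma0 + delta_sigma) / sigma0)
Stress ratio = (150.2 + 111.5) / 150.2 = 1.74234
log10(1.74234) = 0.241134
Cc * H / (1 + e0) = 0.3 * 9.5 / (1 + 0.72) = 1.65698
Sc = 1.65698 * 0.241134
Sc = 0.3996 m


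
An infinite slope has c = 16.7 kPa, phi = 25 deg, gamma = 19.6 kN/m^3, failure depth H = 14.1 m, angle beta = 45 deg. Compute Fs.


Using Fs = c / (gamma*H*sin(beta)*cos(beta)) + tan(phi)/tan(beta)
Cohesion contribution = 16.7 / (19.6*14.1*sin(45)*cos(45))
Cohesion contribution = 0.120857
Friction contribution = tan(25)/tan(45) = 0.466308
Fs = 0.120857 + 0.466308
Fs = 0.587


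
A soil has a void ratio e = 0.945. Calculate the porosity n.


Using the relation n = e / (1 + e)
n = 0.945 / (1 + 0.945)
n = 0.945 / 1.945
n = 0.4859


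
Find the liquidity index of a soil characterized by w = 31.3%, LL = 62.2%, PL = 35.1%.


First compute the plasticity index:
PI = LL - PL = 62.2 - 35.1 = 27.1
Then compute the liquidity index:
LI = (w - PL) / PI
LI = (31.3 - 35.1) / 27.1
LI = -0.14


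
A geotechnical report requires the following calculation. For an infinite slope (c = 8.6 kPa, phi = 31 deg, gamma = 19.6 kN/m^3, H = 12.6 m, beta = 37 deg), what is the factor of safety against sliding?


Using Fs = c / (gamma*H*sin(beta)*cos(beta)) + tan(phi)/tan(beta)
Cohesion contribution = 8.6 / (19.6*12.6*sin(37)*cos(37))
Cohesion contribution = 0.0724536
Friction contribution = tan(31)/tan(37) = 0.797369
Fs = 0.0724536 + 0.797369
Fs = 0.87


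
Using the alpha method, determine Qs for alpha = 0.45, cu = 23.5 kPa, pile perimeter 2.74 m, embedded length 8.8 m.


Result: 254.98 kN

Derivation:
Using Qs = alpha * cu * perimeter * L
Qs = 0.45 * 23.5 * 2.74 * 8.8
Qs = 254.98 kN


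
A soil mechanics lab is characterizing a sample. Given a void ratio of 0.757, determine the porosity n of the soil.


Using the relation n = e / (1 + e)
n = 0.757 / (1 + 0.757)
n = 0.757 / 1.757
n = 0.4308


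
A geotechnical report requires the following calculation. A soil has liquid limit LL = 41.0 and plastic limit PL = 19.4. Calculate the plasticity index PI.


Using PI = LL - PL
PI = 41.0 - 19.4
PI = 21.6


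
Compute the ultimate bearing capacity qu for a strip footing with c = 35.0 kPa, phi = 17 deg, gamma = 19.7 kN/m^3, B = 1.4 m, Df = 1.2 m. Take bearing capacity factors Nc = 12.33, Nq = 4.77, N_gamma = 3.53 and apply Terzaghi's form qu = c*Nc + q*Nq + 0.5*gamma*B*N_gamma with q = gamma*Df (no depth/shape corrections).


Result: 592.99 kPa

Derivation:
Compute qu = c*Nc + gamma*Df*Nq + 0.5*gamma*B*N_gamma
Term 1: 35.0 * 12.33 = 431.55
Term 2: 19.7 * 1.2 * 4.77 = 112.7628
Term 3: 0.5 * 19.7 * 1.4 * 3.53 = 48.6787
qu = 431.55 + 112.7628 + 48.6787
qu = 592.99 kPa


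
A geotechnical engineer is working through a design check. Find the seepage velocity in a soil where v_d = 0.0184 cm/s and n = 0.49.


Result: 0.03755 cm/s

Derivation:
Using v_s = v_d / n
v_s = 0.0184 / 0.49
v_s = 0.03755 cm/s


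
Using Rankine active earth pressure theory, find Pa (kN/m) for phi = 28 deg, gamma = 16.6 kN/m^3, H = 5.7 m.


Compute active earth pressure coefficient:
Ka = tan^2(45 - phi/2) = tan^2(31.0) = 0.361033
Compute active force:
Pa = 0.5 * Ka * gamma * H^2
Pa = 0.5 * 0.361033 * 16.6 * 5.7^2
Pa = 97.36 kN/m


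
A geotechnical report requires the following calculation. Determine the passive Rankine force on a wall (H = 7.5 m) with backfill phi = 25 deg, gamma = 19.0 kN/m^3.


Compute passive earth pressure coefficient:
Kp = tan^2(45 + phi/2) = tan^2(57.5) = 2.463913
Compute passive force:
Pp = 0.5 * Kp * gamma * H^2
Pp = 0.5 * 2.463913 * 19.0 * 7.5^2
Pp = 1316.65 kN/m


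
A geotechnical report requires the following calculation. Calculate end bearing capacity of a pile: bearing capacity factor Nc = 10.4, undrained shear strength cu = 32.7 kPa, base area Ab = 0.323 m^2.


Using Qb = Nc * cu * Ab
Qb = 10.4 * 32.7 * 0.323
Qb = 109.85 kN


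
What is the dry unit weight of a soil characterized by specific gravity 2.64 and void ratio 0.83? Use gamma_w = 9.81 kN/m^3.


Using gamma_d = Gs * gamma_w / (1 + e)
gamma_d = 2.64 * 9.81 / (1 + 0.83)
gamma_d = 2.64 * 9.81 / 1.83
gamma_d = 14.152 kN/m^3


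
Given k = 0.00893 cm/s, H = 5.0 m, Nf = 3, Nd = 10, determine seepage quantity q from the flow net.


Convert k to m/s for unit consistency with H:
k = 0.00893 cm/s = 0.00893 / 100 m/s = 8.93e-05 m/s
Using q = k * H * Nf / Nd
Nf / Nd = 3 / 10 = 0.3
q = 8.93e-05 * 5.0 * 0.3
q = 0.000134 m^3/s per m


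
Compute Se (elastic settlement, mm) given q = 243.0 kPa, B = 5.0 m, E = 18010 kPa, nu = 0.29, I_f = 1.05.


Using Se = q * B * (1 - nu^2) * I_f / E
1 - nu^2 = 1 - 0.29^2 = 0.9159
Se = 243.0 * 5.0 * 0.9159 * 1.05 / 18010
Se = 0.064878 m
Convert to mm: Se = 0.064878 * 1000 = 64.878 mm


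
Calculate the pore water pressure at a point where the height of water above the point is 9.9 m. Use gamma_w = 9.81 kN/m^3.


Using u = gamma_w * h_w
u = 9.81 * 9.9
u = 97.12 kPa


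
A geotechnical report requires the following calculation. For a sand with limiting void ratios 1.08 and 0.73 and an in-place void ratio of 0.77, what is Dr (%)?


Result: 88.57 %

Derivation:
Using Dr = (e_max - e) / (e_max - e_min) * 100
e_max - e = 1.08 - 0.77 = 0.31
e_max - e_min = 1.08 - 0.73 = 0.35
Dr = 0.31 / 0.35 * 100
Dr = 88.57 %


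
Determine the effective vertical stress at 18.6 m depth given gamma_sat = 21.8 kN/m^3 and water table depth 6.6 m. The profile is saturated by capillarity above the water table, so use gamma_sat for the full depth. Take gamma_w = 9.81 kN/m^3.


Result: 287.76 kPa

Derivation:
Total stress = gamma_sat * depth
sigma = 21.8 * 18.6 = 405.48 kPa
Pore water pressure u = gamma_w * (depth - d_wt)
u = 9.81 * (18.6 - 6.6) = 117.72 kPa
Effective stress = sigma - u
sigma' = 405.48 - 117.72 = 287.76 kPa


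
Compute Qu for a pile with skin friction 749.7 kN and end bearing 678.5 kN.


Using Qu = Qf + Qb
Qu = 749.7 + 678.5
Qu = 1428.2 kN


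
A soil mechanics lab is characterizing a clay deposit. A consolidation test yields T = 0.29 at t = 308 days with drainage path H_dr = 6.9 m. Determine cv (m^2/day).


Using cv = T * H_dr^2 / t
H_dr^2 = 6.9^2 = 47.61
cv = 0.29 * 47.61 / 308
cv = 0.04483 m^2/day


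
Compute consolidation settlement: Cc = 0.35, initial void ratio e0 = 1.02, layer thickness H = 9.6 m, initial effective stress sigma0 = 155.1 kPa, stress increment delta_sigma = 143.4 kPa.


Result: 0.4729 m

Derivation:
Using Sc = Cc * H / (1 + e0) * log10((sigma0 + delta_sigma) / sigma0)
Stress ratio = (155.1 + 143.4) / 155.1 = 1.92456
log10(1.92456) = 0.284333
Cc * H / (1 + e0) = 0.35 * 9.6 / (1 + 1.02) = 1.66337
Sc = 1.66337 * 0.284333
Sc = 0.4729 m


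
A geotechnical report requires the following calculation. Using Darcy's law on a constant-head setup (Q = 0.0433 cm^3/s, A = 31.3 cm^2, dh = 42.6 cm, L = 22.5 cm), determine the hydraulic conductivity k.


Compute hydraulic gradient:
i = dh / L = 42.6 / 22.5 = 1.89333
Then apply Darcy's law:
k = Q / (A * i)
k = 0.0433 / (31.3 * 1.89333)
k = 0.0433 / 59.2613
k = 0.000731 cm/s


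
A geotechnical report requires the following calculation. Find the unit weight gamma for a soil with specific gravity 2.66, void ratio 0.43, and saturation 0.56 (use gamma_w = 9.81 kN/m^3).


Result: 19.9 kN/m^3

Derivation:
Using gamma = gamma_w * (Gs + S*e) / (1 + e)
Numerator: Gs + S*e = 2.66 + 0.56*0.43 = 2.9008
Denominator: 1 + e = 1 + 0.43 = 1.43
gamma = 9.81 * 2.9008 / 1.43
gamma = 19.9 kN/m^3


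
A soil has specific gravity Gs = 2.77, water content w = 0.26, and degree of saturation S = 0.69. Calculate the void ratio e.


Using the relation e = Gs * w / S
e = 2.77 * 0.26 / 0.69
e = 1.0438


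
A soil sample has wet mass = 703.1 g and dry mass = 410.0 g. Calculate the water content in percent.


Using w = (m_wet - m_dry) / m_dry * 100
m_wet - m_dry = 703.1 - 410.0 = 293.1 g
w = 293.1 / 410.0 * 100
w = 71.49 %


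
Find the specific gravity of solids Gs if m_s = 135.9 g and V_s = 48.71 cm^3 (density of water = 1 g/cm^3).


Using Gs = m_s / (V_s * rho_w)
Since rho_w = 1 g/cm^3:
Gs = 135.9 / 48.71
Gs = 2.79


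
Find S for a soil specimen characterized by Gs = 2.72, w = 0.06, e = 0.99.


Result: 0.1648

Derivation:
Using S = Gs * w / e
S = 2.72 * 0.06 / 0.99
S = 0.1648


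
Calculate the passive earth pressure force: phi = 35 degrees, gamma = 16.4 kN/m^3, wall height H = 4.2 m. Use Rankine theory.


Result: 533.78 kN/m

Derivation:
Compute passive earth pressure coefficient:
Kp = tan^2(45 + phi/2) = tan^2(62.5) = 3.690172
Compute passive force:
Pp = 0.5 * Kp * gamma * H^2
Pp = 0.5 * 3.690172 * 16.4 * 4.2^2
Pp = 533.78 kN/m


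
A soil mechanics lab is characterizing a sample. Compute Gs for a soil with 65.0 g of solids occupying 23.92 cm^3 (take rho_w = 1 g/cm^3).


Result: 2.717

Derivation:
Using Gs = m_s / (V_s * rho_w)
Since rho_w = 1 g/cm^3:
Gs = 65.0 / 23.92
Gs = 2.717


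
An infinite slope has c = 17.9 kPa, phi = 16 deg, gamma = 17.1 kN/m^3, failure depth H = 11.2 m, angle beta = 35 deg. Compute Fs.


Using Fs = c / (gamma*H*sin(beta)*cos(beta)) + tan(phi)/tan(beta)
Cohesion contribution = 17.9 / (17.1*11.2*sin(35)*cos(35))
Cohesion contribution = 0.198922
Friction contribution = tan(16)/tan(35) = 0.409515
Fs = 0.198922 + 0.409515
Fs = 0.608


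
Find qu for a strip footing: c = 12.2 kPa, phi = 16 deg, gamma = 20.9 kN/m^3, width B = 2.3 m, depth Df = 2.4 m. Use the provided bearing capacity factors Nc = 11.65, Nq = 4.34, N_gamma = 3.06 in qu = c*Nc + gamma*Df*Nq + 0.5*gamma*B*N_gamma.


Compute qu = c*Nc + gamma*Df*Nq + 0.5*gamma*B*N_gamma
Term 1: 12.2 * 11.65 = 142.13
Term 2: 20.9 * 2.4 * 4.34 = 217.6944
Term 3: 0.5 * 20.9 * 2.3 * 3.06 = 73.5471
qu = 142.13 + 217.6944 + 73.5471
qu = 433.37 kPa


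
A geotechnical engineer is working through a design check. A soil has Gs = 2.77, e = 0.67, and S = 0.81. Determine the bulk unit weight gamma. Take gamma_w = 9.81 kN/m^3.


Result: 19.46 kN/m^3

Derivation:
Using gamma = gamma_w * (Gs + S*e) / (1 + e)
Numerator: Gs + S*e = 2.77 + 0.81*0.67 = 3.3127
Denominator: 1 + e = 1 + 0.67 = 1.67
gamma = 9.81 * 3.3127 / 1.67
gamma = 19.46 kN/m^3


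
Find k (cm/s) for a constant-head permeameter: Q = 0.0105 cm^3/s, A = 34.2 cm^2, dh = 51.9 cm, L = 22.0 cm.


Compute hydraulic gradient:
i = dh / L = 51.9 / 22.0 = 2.35909
Then apply Darcy's law:
k = Q / (A * i)
k = 0.0105 / (34.2 * 2.35909)
k = 0.0105 / 80.6809
k = 0.00013 cm/s


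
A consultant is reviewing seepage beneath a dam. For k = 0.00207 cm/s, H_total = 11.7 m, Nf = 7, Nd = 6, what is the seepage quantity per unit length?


Convert k to m/s for unit consistency with H:
k = 0.00207 cm/s = 0.00207 / 100 m/s = 2.07e-05 m/s
Using q = k * H * Nf / Nd
Nf / Nd = 7 / 6 = 1.1667
q = 2.07e-05 * 11.7 * 1.1667
q = 0.0002826 m^3/s per m


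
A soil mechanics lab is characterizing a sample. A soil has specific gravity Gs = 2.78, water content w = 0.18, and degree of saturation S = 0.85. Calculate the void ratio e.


Result: 0.5887

Derivation:
Using the relation e = Gs * w / S
e = 2.78 * 0.18 / 0.85
e = 0.5887


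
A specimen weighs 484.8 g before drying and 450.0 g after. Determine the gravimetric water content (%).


Result: 7.73 %

Derivation:
Using w = (m_wet - m_dry) / m_dry * 100
m_wet - m_dry = 484.8 - 450.0 = 34.8 g
w = 34.8 / 450.0 * 100
w = 7.73 %


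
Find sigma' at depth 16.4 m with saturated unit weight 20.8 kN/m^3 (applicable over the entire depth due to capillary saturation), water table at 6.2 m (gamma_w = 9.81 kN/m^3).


Result: 241.06 kPa

Derivation:
Total stress = gamma_sat * depth
sigma = 20.8 * 16.4 = 341.12 kPa
Pore water pressure u = gamma_w * (depth - d_wt)
u = 9.81 * (16.4 - 6.2) = 100.062 kPa
Effective stress = sigma - u
sigma' = 341.12 - 100.062 = 241.06 kPa


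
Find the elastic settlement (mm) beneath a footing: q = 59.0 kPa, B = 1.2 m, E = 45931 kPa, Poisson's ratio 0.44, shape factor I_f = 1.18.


Result: 1.467 mm

Derivation:
Using Se = q * B * (1 - nu^2) * I_f / E
1 - nu^2 = 1 - 0.44^2 = 0.8064
Se = 59.0 * 1.2 * 0.8064 * 1.18 / 45931
Se = 0.001467 m
Convert to mm: Se = 0.001467 * 1000 = 1.467 mm


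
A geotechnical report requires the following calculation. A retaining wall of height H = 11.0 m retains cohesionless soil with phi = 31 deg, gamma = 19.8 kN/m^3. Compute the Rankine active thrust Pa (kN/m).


Compute active earth pressure coefficient:
Ka = tan^2(45 - phi/2) = tan^2(29.5) = 0.320099
Compute active force:
Pa = 0.5 * Ka * gamma * H^2
Pa = 0.5 * 0.320099 * 19.8 * 11.0^2
Pa = 383.45 kN/m


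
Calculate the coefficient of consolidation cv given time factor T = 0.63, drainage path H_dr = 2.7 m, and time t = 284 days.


Using cv = T * H_dr^2 / t
H_dr^2 = 2.7^2 = 7.29
cv = 0.63 * 7.29 / 284
cv = 0.01617 m^2/day


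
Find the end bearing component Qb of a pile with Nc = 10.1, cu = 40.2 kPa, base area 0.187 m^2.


Result: 75.93 kN

Derivation:
Using Qb = Nc * cu * Ab
Qb = 10.1 * 40.2 * 0.187
Qb = 75.93 kN


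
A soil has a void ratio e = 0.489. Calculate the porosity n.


Using the relation n = e / (1 + e)
n = 0.489 / (1 + 0.489)
n = 0.489 / 1.489
n = 0.3284


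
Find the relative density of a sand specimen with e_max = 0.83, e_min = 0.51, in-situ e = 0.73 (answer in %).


Result: 31.25 %

Derivation:
Using Dr = (e_max - e) / (e_max - e_min) * 100
e_max - e = 0.83 - 0.73 = 0.1
e_max - e_min = 0.83 - 0.51 = 0.32
Dr = 0.1 / 0.32 * 100
Dr = 31.25 %


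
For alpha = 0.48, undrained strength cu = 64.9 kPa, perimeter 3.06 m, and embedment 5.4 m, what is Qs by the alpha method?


Result: 514.76 kN

Derivation:
Using Qs = alpha * cu * perimeter * L
Qs = 0.48 * 64.9 * 3.06 * 5.4
Qs = 514.76 kN


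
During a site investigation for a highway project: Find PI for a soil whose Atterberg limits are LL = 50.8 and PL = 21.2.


Using PI = LL - PL
PI = 50.8 - 21.2
PI = 29.6


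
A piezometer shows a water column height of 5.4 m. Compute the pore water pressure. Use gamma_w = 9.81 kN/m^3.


Using u = gamma_w * h_w
u = 9.81 * 5.4
u = 52.97 kPa


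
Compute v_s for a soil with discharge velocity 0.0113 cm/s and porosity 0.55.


Result: 0.02055 cm/s

Derivation:
Using v_s = v_d / n
v_s = 0.0113 / 0.55
v_s = 0.02055 cm/s


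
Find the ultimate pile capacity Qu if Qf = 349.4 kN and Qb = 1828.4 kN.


Result: 2177.8 kN

Derivation:
Using Qu = Qf + Qb
Qu = 349.4 + 1828.4
Qu = 2177.8 kN


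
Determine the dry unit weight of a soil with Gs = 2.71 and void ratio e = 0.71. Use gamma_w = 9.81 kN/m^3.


Result: 15.547 kN/m^3

Derivation:
Using gamma_d = Gs * gamma_w / (1 + e)
gamma_d = 2.71 * 9.81 / (1 + 0.71)
gamma_d = 2.71 * 9.81 / 1.71
gamma_d = 15.547 kN/m^3


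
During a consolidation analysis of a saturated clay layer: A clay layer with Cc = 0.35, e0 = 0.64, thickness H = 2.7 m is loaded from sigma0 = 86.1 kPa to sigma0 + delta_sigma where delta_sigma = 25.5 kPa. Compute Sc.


Using Sc = Cc * H / (1 + e0) * log10((sigma0 + delta_sigma) / sigma0)
Stress ratio = (86.1 + 25.5) / 86.1 = 1.29617
log10(1.29617) = 0.112661
Cc * H / (1 + e0) = 0.35 * 2.7 / (1 + 0.64) = 0.57622
Sc = 0.57622 * 0.112661
Sc = 0.0649 m


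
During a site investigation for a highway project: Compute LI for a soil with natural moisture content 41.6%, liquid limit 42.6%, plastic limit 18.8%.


Result: 0.958

Derivation:
First compute the plasticity index:
PI = LL - PL = 42.6 - 18.8 = 23.8
Then compute the liquidity index:
LI = (w - PL) / PI
LI = (41.6 - 18.8) / 23.8
LI = 0.958


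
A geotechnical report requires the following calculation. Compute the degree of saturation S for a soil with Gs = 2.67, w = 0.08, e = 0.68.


Result: 0.3141

Derivation:
Using S = Gs * w / e
S = 2.67 * 0.08 / 0.68
S = 0.3141


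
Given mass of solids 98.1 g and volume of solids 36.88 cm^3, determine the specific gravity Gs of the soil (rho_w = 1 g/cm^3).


Result: 2.66

Derivation:
Using Gs = m_s / (V_s * rho_w)
Since rho_w = 1 g/cm^3:
Gs = 98.1 / 36.88
Gs = 2.66


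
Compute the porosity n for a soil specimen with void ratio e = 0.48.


Result: 0.3243

Derivation:
Using the relation n = e / (1 + e)
n = 0.48 / (1 + 0.48)
n = 0.48 / 1.48
n = 0.3243


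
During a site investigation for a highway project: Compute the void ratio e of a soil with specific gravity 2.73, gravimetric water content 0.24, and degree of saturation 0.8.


Result: 0.819

Derivation:
Using the relation e = Gs * w / S
e = 2.73 * 0.24 / 0.8
e = 0.819


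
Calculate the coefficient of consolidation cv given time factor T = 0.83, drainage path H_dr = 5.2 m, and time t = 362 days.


Result: 0.062 m^2/day

Derivation:
Using cv = T * H_dr^2 / t
H_dr^2 = 5.2^2 = 27.04
cv = 0.83 * 27.04 / 362
cv = 0.062 m^2/day


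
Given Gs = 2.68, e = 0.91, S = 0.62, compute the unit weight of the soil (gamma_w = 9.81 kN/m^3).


Result: 16.663 kN/m^3

Derivation:
Using gamma = gamma_w * (Gs + S*e) / (1 + e)
Numerator: Gs + S*e = 2.68 + 0.62*0.91 = 3.2442
Denominator: 1 + e = 1 + 0.91 = 1.91
gamma = 9.81 * 3.2442 / 1.91
gamma = 16.663 kN/m^3


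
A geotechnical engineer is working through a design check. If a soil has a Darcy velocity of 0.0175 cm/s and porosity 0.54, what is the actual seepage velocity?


Result: 0.03241 cm/s

Derivation:
Using v_s = v_d / n
v_s = 0.0175 / 0.54
v_s = 0.03241 cm/s


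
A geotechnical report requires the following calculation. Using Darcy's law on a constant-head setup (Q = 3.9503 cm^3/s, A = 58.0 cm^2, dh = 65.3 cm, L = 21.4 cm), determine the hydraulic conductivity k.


Compute hydraulic gradient:
i = dh / L = 65.3 / 21.4 = 3.0514
Then apply Darcy's law:
k = Q / (A * i)
k = 3.9503 / (58.0 * 3.0514)
k = 3.9503 / 176.981
k = 0.02232 cm/s


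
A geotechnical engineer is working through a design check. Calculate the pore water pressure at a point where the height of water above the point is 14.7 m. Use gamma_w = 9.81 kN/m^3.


Using u = gamma_w * h_w
u = 9.81 * 14.7
u = 144.21 kPa


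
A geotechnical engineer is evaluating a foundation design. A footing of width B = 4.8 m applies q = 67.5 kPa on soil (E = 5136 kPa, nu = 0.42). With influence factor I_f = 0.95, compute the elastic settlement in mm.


Using Se = q * B * (1 - nu^2) * I_f / E
1 - nu^2 = 1 - 0.42^2 = 0.8236
Se = 67.5 * 4.8 * 0.8236 * 0.95 / 5136
Se = 0.049358 m
Convert to mm: Se = 0.049358 * 1000 = 49.358 mm


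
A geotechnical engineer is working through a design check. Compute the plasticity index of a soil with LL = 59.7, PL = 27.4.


Using PI = LL - PL
PI = 59.7 - 27.4
PI = 32.3


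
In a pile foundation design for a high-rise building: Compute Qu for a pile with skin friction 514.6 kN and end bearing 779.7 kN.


Using Qu = Qf + Qb
Qu = 514.6 + 779.7
Qu = 1294.3 kN


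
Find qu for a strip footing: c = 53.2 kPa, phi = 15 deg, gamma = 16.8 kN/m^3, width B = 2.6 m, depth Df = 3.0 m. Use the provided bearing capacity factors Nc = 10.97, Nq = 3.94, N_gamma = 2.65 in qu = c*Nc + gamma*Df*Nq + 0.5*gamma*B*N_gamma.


Compute qu = c*Nc + gamma*Df*Nq + 0.5*gamma*B*N_gamma
Term 1: 53.2 * 10.97 = 583.604
Term 2: 16.8 * 3.0 * 3.94 = 198.576
Term 3: 0.5 * 16.8 * 2.6 * 2.65 = 57.876
qu = 583.604 + 198.576 + 57.876
qu = 840.06 kPa


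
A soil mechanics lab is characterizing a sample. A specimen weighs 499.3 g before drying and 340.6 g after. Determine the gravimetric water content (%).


Result: 46.59 %

Derivation:
Using w = (m_wet - m_dry) / m_dry * 100
m_wet - m_dry = 499.3 - 340.6 = 158.7 g
w = 158.7 / 340.6 * 100
w = 46.59 %


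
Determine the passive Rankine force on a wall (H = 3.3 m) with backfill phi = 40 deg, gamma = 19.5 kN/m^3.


Result: 488.3 kN/m

Derivation:
Compute passive earth pressure coefficient:
Kp = tan^2(45 + phi/2) = tan^2(65.0) = 4.59891
Compute passive force:
Pp = 0.5 * Kp * gamma * H^2
Pp = 0.5 * 4.59891 * 19.5 * 3.3^2
Pp = 488.3 kN/m


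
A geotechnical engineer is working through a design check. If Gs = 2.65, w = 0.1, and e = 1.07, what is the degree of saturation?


Using S = Gs * w / e
S = 2.65 * 0.1 / 1.07
S = 0.2477


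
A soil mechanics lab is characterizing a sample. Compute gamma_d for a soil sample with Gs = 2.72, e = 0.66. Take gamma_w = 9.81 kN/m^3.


Using gamma_d = Gs * gamma_w / (1 + e)
gamma_d = 2.72 * 9.81 / (1 + 0.66)
gamma_d = 2.72 * 9.81 / 1.66
gamma_d = 16.074 kN/m^3


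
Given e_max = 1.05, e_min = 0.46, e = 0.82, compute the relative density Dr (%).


Result: 38.98 %

Derivation:
Using Dr = (e_max - e) / (e_max - e_min) * 100
e_max - e = 1.05 - 0.82 = 0.23
e_max - e_min = 1.05 - 0.46 = 0.59
Dr = 0.23 / 0.59 * 100
Dr = 38.98 %


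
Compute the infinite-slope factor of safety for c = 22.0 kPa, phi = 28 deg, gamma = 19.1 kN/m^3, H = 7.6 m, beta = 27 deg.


Using Fs = c / (gamma*H*sin(beta)*cos(beta)) + tan(phi)/tan(beta)
Cohesion contribution = 22.0 / (19.1*7.6*sin(27)*cos(27))
Cohesion contribution = 0.374669
Friction contribution = tan(28)/tan(27) = 1.04354
Fs = 0.374669 + 1.04354
Fs = 1.418


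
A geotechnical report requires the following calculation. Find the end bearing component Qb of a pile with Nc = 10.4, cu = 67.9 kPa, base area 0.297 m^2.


Result: 209.73 kN

Derivation:
Using Qb = Nc * cu * Ab
Qb = 10.4 * 67.9 * 0.297
Qb = 209.73 kN


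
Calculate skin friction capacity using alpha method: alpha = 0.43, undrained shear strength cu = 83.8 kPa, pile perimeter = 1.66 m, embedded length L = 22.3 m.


Using Qs = alpha * cu * perimeter * L
Qs = 0.43 * 83.8 * 1.66 * 22.3
Qs = 1333.91 kN


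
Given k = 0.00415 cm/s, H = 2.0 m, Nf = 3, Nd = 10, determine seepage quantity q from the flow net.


Result: 2.49e-05 m^3/s per m

Derivation:
Convert k to m/s for unit consistency with H:
k = 0.00415 cm/s = 0.00415 / 100 m/s = 4.15e-05 m/s
Using q = k * H * Nf / Nd
Nf / Nd = 3 / 10 = 0.3
q = 4.15e-05 * 2.0 * 0.3
q = 2.49e-05 m^3/s per m


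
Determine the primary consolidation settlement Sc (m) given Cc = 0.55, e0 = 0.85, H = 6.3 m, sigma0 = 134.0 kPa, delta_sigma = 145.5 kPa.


Result: 0.598 m

Derivation:
Using Sc = Cc * H / (1 + e0) * log10((sigma0 + delta_sigma) / sigma0)
Stress ratio = (134.0 + 145.5) / 134.0 = 2.08582
log10(2.08582) = 0.319277
Cc * H / (1 + e0) = 0.55 * 6.3 / (1 + 0.85) = 1.87297
Sc = 1.87297 * 0.319277
Sc = 0.598 m


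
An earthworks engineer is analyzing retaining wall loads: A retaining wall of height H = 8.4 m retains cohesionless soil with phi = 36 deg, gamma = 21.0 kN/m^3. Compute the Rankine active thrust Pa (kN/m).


Compute active earth pressure coefficient:
Ka = tan^2(45 - phi/2) = tan^2(27.0) = 0.259616
Compute active force:
Pa = 0.5 * Ka * gamma * H^2
Pa = 0.5 * 0.259616 * 21.0 * 8.4^2
Pa = 192.34 kN/m


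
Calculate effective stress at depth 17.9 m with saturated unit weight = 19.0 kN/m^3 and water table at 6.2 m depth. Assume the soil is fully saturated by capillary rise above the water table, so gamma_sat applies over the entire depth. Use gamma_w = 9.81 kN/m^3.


Total stress = gamma_sat * depth
sigma = 19.0 * 17.9 = 340.1 kPa
Pore water pressure u = gamma_w * (depth - d_wt)
u = 9.81 * (17.9 - 6.2) = 114.777 kPa
Effective stress = sigma - u
sigma' = 340.1 - 114.777 = 225.32 kPa


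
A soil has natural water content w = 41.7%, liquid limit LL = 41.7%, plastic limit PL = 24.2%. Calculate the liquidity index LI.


First compute the plasticity index:
PI = LL - PL = 41.7 - 24.2 = 17.5
Then compute the liquidity index:
LI = (w - PL) / PI
LI = (41.7 - 24.2) / 17.5
LI = 1.0


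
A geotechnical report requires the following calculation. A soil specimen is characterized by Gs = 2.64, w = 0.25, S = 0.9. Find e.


Using the relation e = Gs * w / S
e = 2.64 * 0.25 / 0.9
e = 0.7333


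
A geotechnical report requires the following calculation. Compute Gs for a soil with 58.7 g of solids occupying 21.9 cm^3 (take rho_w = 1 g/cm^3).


Using Gs = m_s / (V_s * rho_w)
Since rho_w = 1 g/cm^3:
Gs = 58.7 / 21.9
Gs = 2.68


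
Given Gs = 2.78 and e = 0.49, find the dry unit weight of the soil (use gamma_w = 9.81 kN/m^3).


Using gamma_d = Gs * gamma_w / (1 + e)
gamma_d = 2.78 * 9.81 / (1 + 0.49)
gamma_d = 2.78 * 9.81 / 1.49
gamma_d = 18.303 kN/m^3


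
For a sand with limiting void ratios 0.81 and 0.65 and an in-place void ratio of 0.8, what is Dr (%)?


Result: 6.25 %

Derivation:
Using Dr = (e_max - e) / (e_max - e_min) * 100
e_max - e = 0.81 - 0.8 = 0.01
e_max - e_min = 0.81 - 0.65 = 0.16
Dr = 0.01 / 0.16 * 100
Dr = 6.25 %


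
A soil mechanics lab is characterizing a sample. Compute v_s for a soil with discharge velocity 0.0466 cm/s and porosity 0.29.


Using v_s = v_d / n
v_s = 0.0466 / 0.29
v_s = 0.16069 cm/s


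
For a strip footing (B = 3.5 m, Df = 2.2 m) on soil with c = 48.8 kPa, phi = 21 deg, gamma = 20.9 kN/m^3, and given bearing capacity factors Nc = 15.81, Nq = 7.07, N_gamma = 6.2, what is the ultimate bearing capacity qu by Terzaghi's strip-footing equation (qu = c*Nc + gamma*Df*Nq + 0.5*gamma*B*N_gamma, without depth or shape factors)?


Result: 1323.37 kPa

Derivation:
Compute qu = c*Nc + gamma*Df*Nq + 0.5*gamma*B*N_gamma
Term 1: 48.8 * 15.81 = 771.528
Term 2: 20.9 * 2.2 * 7.07 = 325.0786
Term 3: 0.5 * 20.9 * 3.5 * 6.2 = 226.765
qu = 771.528 + 325.0786 + 226.765
qu = 1323.37 kPa


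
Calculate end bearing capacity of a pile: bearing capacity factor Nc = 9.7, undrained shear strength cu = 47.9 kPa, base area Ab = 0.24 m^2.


Result: 111.51 kN

Derivation:
Using Qb = Nc * cu * Ab
Qb = 9.7 * 47.9 * 0.24
Qb = 111.51 kN


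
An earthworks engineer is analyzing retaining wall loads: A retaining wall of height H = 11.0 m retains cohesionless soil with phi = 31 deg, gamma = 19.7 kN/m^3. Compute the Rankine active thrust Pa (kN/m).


Compute active earth pressure coefficient:
Ka = tan^2(45 - phi/2) = tan^2(29.5) = 0.320099
Compute active force:
Pa = 0.5 * Ka * gamma * H^2
Pa = 0.5 * 0.320099 * 19.7 * 11.0^2
Pa = 381.51 kN/m


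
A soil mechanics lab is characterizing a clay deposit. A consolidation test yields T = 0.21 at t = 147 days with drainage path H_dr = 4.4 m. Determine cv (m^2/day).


Using cv = T * H_dr^2 / t
H_dr^2 = 4.4^2 = 19.36
cv = 0.21 * 19.36 / 147
cv = 0.02766 m^2/day


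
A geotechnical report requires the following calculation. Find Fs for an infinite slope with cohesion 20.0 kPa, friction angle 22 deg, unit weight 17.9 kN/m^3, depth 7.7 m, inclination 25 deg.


Using Fs = c / (gamma*H*sin(beta)*cos(beta)) + tan(phi)/tan(beta)
Cohesion contribution = 20.0 / (17.9*7.7*sin(25)*cos(25))
Cohesion contribution = 0.378846
Friction contribution = tan(22)/tan(25) = 0.866437
Fs = 0.378846 + 0.866437
Fs = 1.245


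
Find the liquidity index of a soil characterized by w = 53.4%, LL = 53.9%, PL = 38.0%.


Result: 0.969

Derivation:
First compute the plasticity index:
PI = LL - PL = 53.9 - 38.0 = 15.9
Then compute the liquidity index:
LI = (w - PL) / PI
LI = (53.4 - 38.0) / 15.9
LI = 0.969


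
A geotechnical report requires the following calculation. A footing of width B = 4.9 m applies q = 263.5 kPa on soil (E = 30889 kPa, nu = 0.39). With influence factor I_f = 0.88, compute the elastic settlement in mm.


Result: 31.189 mm

Derivation:
Using Se = q * B * (1 - nu^2) * I_f / E
1 - nu^2 = 1 - 0.39^2 = 0.8479
Se = 263.5 * 4.9 * 0.8479 * 0.88 / 30889
Se = 0.031189 m
Convert to mm: Se = 0.031189 * 1000 = 31.189 mm


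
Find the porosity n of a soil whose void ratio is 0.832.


Using the relation n = e / (1 + e)
n = 0.832 / (1 + 0.832)
n = 0.832 / 1.832
n = 0.4541


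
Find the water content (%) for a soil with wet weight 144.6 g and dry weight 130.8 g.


Using w = (m_wet - m_dry) / m_dry * 100
m_wet - m_dry = 144.6 - 130.8 = 13.8 g
w = 13.8 / 130.8 * 100
w = 10.55 %


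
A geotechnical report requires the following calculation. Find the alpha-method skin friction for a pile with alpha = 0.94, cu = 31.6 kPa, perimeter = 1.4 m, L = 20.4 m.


Using Qs = alpha * cu * perimeter * L
Qs = 0.94 * 31.6 * 1.4 * 20.4
Qs = 848.35 kN


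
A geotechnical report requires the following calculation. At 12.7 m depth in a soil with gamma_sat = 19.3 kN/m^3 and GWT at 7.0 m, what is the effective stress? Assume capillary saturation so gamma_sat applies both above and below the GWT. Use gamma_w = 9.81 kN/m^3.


Total stress = gamma_sat * depth
sigma = 19.3 * 12.7 = 245.11 kPa
Pore water pressure u = gamma_w * (depth - d_wt)
u = 9.81 * (12.7 - 7.0) = 55.917 kPa
Effective stress = sigma - u
sigma' = 245.11 - 55.917 = 189.19 kPa


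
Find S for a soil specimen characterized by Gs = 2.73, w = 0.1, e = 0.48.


Using S = Gs * w / e
S = 2.73 * 0.1 / 0.48
S = 0.5688


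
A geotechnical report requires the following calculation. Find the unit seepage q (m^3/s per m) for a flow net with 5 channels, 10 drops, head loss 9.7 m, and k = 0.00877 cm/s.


Convert k to m/s for unit consistency with H:
k = 0.00877 cm/s = 0.00877 / 100 m/s = 8.77e-05 m/s
Using q = k * H * Nf / Nd
Nf / Nd = 5 / 10 = 0.5
q = 8.77e-05 * 9.7 * 0.5
q = 0.0004253 m^3/s per m


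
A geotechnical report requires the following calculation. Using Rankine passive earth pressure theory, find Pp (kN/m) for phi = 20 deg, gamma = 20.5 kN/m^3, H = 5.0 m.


Compute passive earth pressure coefficient:
Kp = tan^2(45 + phi/2) = tan^2(55.0) = 2.039607
Compute passive force:
Pp = 0.5 * Kp * gamma * H^2
Pp = 0.5 * 2.039607 * 20.5 * 5.0^2
Pp = 522.65 kN/m


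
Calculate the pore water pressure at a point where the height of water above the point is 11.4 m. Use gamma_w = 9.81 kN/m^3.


Using u = gamma_w * h_w
u = 9.81 * 11.4
u = 111.83 kPa


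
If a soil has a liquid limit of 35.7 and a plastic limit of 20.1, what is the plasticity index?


Using PI = LL - PL
PI = 35.7 - 20.1
PI = 15.6


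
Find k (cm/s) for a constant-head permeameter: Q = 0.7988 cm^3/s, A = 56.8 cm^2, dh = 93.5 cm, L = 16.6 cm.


Compute hydraulic gradient:
i = dh / L = 93.5 / 16.6 = 5.63253
Then apply Darcy's law:
k = Q / (A * i)
k = 0.7988 / (56.8 * 5.63253)
k = 0.7988 / 319.928
k = 0.002497 cm/s


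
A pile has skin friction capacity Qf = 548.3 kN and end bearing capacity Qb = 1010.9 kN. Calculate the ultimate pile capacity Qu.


Using Qu = Qf + Qb
Qu = 548.3 + 1010.9
Qu = 1559.2 kN


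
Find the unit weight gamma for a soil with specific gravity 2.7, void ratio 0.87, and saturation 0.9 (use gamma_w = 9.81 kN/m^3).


Result: 18.272 kN/m^3

Derivation:
Using gamma = gamma_w * (Gs + S*e) / (1 + e)
Numerator: Gs + S*e = 2.7 + 0.9*0.87 = 3.483
Denominator: 1 + e = 1 + 0.87 = 1.87
gamma = 9.81 * 3.483 / 1.87
gamma = 18.272 kN/m^3


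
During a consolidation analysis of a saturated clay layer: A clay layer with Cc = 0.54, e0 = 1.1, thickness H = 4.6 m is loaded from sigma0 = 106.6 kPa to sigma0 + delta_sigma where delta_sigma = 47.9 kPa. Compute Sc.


Result: 0.1906 m

Derivation:
Using Sc = Cc * H / (1 + e0) * log10((sigma0 + delta_sigma) / sigma0)
Stress ratio = (106.6 + 47.9) / 106.6 = 1.44934
log10(1.44934) = 0.161171
Cc * H / (1 + e0) = 0.54 * 4.6 / (1 + 1.1) = 1.18286
Sc = 1.18286 * 0.161171
Sc = 0.1906 m


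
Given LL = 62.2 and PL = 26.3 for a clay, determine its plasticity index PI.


Using PI = LL - PL
PI = 62.2 - 26.3
PI = 35.9


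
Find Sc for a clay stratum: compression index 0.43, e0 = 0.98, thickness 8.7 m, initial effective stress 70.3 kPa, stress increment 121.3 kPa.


Using Sc = Cc * H / (1 + e0) * log10((sigma0 + delta_sigma) / sigma0)
Stress ratio = (70.3 + 121.3) / 70.3 = 2.72546
log10(2.72546) = 0.43544
Cc * H / (1 + e0) = 0.43 * 8.7 / (1 + 0.98) = 1.88939
Sc = 1.88939 * 0.43544
Sc = 0.8227 m


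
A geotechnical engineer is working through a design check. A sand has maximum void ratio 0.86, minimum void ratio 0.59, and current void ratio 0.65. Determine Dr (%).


Using Dr = (e_max - e) / (e_max - e_min) * 100
e_max - e = 0.86 - 0.65 = 0.21
e_max - e_min = 0.86 - 0.59 = 0.27
Dr = 0.21 / 0.27 * 100
Dr = 77.78 %


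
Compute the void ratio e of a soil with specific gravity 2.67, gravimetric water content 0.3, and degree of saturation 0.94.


Using the relation e = Gs * w / S
e = 2.67 * 0.3 / 0.94
e = 0.8521


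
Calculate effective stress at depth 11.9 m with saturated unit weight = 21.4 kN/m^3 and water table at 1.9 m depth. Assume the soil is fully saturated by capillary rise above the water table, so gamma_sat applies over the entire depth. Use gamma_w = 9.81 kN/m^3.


Total stress = gamma_sat * depth
sigma = 21.4 * 11.9 = 254.66 kPa
Pore water pressure u = gamma_w * (depth - d_wt)
u = 9.81 * (11.9 - 1.9) = 98.1 kPa
Effective stress = sigma - u
sigma' = 254.66 - 98.1 = 156.56 kPa


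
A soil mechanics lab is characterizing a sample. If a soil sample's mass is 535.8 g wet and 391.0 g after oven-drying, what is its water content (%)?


Using w = (m_wet - m_dry) / m_dry * 100
m_wet - m_dry = 535.8 - 391.0 = 144.8 g
w = 144.8 / 391.0 * 100
w = 37.03 %


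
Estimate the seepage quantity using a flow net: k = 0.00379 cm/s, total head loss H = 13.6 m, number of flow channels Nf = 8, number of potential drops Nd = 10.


Convert k to m/s for unit consistency with H:
k = 0.00379 cm/s = 0.00379 / 100 m/s = 3.79e-05 m/s
Using q = k * H * Nf / Nd
Nf / Nd = 8 / 10 = 0.8
q = 3.79e-05 * 13.6 * 0.8
q = 0.0004124 m^3/s per m


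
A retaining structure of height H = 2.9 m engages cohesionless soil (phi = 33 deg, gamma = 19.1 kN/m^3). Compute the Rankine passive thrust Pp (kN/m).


Compute passive earth pressure coefficient:
Kp = tan^2(45 + phi/2) = tan^2(61.5) = 3.39212
Compute passive force:
Pp = 0.5 * Kp * gamma * H^2
Pp = 0.5 * 3.39212 * 19.1 * 2.9^2
Pp = 272.44 kN/m


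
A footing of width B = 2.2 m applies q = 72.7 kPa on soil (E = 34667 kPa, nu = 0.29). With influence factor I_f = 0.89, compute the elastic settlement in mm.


Using Se = q * B * (1 - nu^2) * I_f / E
1 - nu^2 = 1 - 0.29^2 = 0.9159
Se = 72.7 * 2.2 * 0.9159 * 0.89 / 34667
Se = 0.003761 m
Convert to mm: Se = 0.003761 * 1000 = 3.761 mm


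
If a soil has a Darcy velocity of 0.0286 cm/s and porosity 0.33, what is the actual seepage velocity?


Using v_s = v_d / n
v_s = 0.0286 / 0.33
v_s = 0.08667 cm/s


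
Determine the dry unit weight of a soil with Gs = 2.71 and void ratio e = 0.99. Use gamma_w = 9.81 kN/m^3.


Using gamma_d = Gs * gamma_w / (1 + e)
gamma_d = 2.71 * 9.81 / (1 + 0.99)
gamma_d = 2.71 * 9.81 / 1.99
gamma_d = 13.359 kN/m^3


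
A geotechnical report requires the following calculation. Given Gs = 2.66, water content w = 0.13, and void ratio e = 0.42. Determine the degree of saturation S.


Using S = Gs * w / e
S = 2.66 * 0.13 / 0.42
S = 0.8233


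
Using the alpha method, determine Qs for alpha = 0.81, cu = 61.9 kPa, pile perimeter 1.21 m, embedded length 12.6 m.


Using Qs = alpha * cu * perimeter * L
Qs = 0.81 * 61.9 * 1.21 * 12.6
Qs = 764.42 kN


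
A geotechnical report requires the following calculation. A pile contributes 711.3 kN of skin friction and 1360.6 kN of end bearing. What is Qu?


Using Qu = Qf + Qb
Qu = 711.3 + 1360.6
Qu = 2071.9 kN


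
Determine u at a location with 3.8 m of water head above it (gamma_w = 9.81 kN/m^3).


Using u = gamma_w * h_w
u = 9.81 * 3.8
u = 37.28 kPa


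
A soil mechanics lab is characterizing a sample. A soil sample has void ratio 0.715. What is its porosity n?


Using the relation n = e / (1 + e)
n = 0.715 / (1 + 0.715)
n = 0.715 / 1.715
n = 0.4169


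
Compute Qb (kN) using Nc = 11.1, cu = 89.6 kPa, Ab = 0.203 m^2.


Using Qb = Nc * cu * Ab
Qb = 11.1 * 89.6 * 0.203
Qb = 201.9 kN


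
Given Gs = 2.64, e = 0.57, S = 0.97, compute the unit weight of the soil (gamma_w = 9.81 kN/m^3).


Using gamma = gamma_w * (Gs + S*e) / (1 + e)
Numerator: Gs + S*e = 2.64 + 0.97*0.57 = 3.1929
Denominator: 1 + e = 1 + 0.57 = 1.57
gamma = 9.81 * 3.1929 / 1.57
gamma = 19.951 kN/m^3


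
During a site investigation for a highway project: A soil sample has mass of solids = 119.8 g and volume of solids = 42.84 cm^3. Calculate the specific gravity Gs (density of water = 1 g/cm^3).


Result: 2.796

Derivation:
Using Gs = m_s / (V_s * rho_w)
Since rho_w = 1 g/cm^3:
Gs = 119.8 / 42.84
Gs = 2.796


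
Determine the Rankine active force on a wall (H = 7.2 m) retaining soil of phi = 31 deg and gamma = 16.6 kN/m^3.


Compute active earth pressure coefficient:
Ka = tan^2(45 - phi/2) = tan^2(29.5) = 0.320099
Compute active force:
Pa = 0.5 * Ka * gamma * H^2
Pa = 0.5 * 0.320099 * 16.6 * 7.2^2
Pa = 137.73 kN/m


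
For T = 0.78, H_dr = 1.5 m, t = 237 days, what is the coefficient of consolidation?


Using cv = T * H_dr^2 / t
H_dr^2 = 1.5^2 = 2.25
cv = 0.78 * 2.25 / 237
cv = 0.00741 m^2/day


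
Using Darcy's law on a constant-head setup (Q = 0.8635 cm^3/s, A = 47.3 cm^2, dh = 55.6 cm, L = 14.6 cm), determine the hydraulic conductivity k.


Compute hydraulic gradient:
i = dh / L = 55.6 / 14.6 = 3.80822
Then apply Darcy's law:
k = Q / (A * i)
k = 0.8635 / (47.3 * 3.80822)
k = 0.8635 / 180.129
k = 0.004794 cm/s


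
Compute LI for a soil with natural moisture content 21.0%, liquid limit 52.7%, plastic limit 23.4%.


First compute the plasticity index:
PI = LL - PL = 52.7 - 23.4 = 29.3
Then compute the liquidity index:
LI = (w - PL) / PI
LI = (21.0 - 23.4) / 29.3
LI = -0.082


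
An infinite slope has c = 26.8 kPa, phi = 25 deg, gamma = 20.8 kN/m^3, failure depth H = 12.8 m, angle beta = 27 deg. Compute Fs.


Using Fs = c / (gamma*H*sin(beta)*cos(beta)) + tan(phi)/tan(beta)
Cohesion contribution = 26.8 / (20.8*12.8*sin(27)*cos(27))
Cohesion contribution = 0.248848
Friction contribution = tan(25)/tan(27) = 0.91518
Fs = 0.248848 + 0.91518
Fs = 1.164


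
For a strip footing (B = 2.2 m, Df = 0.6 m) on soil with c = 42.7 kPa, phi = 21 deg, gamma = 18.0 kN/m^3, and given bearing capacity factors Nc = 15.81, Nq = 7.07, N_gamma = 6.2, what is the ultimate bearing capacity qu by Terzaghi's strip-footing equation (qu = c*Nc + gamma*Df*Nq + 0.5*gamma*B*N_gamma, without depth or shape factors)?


Result: 874.2 kPa

Derivation:
Compute qu = c*Nc + gamma*Df*Nq + 0.5*gamma*B*N_gamma
Term 1: 42.7 * 15.81 = 675.087
Term 2: 18.0 * 0.6 * 7.07 = 76.356
Term 3: 0.5 * 18.0 * 2.2 * 6.2 = 122.76
qu = 675.087 + 76.356 + 122.76
qu = 874.2 kPa
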